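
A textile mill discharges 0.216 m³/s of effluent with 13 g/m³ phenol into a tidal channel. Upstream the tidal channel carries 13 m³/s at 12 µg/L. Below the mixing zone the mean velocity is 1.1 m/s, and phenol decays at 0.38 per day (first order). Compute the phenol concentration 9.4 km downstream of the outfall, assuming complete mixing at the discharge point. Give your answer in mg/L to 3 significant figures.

0.216 mg/L

12 µg/L = 0.012 mg/L.
After complete mixing, C₀ = (0.216·13 + 13·0.012) / 13.22 = 0.2243 mg/L.
Travel time t = 9400 m / 1.1 m/s = 8545 s = 0.09891 d.
C = 0.2243·exp(−0.38·0.09891) = 0.2243·0.9631 = 0.216 mg/L.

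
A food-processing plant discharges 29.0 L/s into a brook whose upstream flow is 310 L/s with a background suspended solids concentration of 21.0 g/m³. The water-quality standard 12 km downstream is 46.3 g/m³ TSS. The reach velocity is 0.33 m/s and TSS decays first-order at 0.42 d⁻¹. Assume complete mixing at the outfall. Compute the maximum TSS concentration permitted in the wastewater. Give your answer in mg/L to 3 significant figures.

421 mg/L

29.0 L/s = 0.029 m³/s.
310 L/s = 0.31 m³/s.
Travel time to the compliance point: t = 1.2e+04/0.33 = 3.636e+04 s = 0.4209 d; decay factor exp(−0.42·0.4209) = 0.838.
So the concentration just after mixing may be at most 46.3/0.838 = 55.25 mg/L.
Mass balance: 55.25·0.339 = 0.029·Cₑ + 0.31·21.
Cₑ = (18.73 − 6.51) / 0.029 = 421.4 mg/L.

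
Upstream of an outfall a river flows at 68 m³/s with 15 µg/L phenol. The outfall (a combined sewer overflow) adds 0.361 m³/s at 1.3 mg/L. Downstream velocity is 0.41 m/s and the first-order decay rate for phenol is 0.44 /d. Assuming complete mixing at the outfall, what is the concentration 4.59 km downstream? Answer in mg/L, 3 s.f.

0.0206 mg/L

15 µg/L = 0.015 mg/L.
After complete mixing, C₀ = (0.361·1.3 + 68·0.015) / 68.36 = 0.02179 mg/L.
Travel time t = 4590 m / 0.41 m/s = 1.12e+04 s = 0.1296 d.
C = 0.02179·exp(−0.44·0.1296) = 0.02179·0.9446 = 0.02058 mg/L.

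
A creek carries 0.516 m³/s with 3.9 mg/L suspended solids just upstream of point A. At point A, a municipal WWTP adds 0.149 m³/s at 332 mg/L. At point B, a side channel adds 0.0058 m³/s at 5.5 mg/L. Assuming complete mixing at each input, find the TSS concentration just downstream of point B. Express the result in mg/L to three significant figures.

76.8 mg/L

After input A: C = (0.516·3.9 + 0.149·332) / 0.665 = 77.41 mg/L.
After input B: C = (0.665·77.41 + 0.0058·5.5) / 0.6708 = 76.79 mg/L.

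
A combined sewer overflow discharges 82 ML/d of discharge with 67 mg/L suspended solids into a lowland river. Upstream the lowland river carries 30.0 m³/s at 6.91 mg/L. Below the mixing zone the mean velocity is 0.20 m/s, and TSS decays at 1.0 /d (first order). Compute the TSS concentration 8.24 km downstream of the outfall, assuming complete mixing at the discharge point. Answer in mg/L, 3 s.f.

5.43 mg/L

82 ML/d = 0.9491 m³/s.
After complete mixing, C₀ = (0.9491·67 + 30·6.91) / 30.95 = 8.753 mg/L.
Travel time t = 8240 m / 0.20 m/s = 4.12e+04 s = 0.4769 d.
C = 8.753·exp(−1.0·0.4769) = 8.753·0.6207 = 5.433 mg/L.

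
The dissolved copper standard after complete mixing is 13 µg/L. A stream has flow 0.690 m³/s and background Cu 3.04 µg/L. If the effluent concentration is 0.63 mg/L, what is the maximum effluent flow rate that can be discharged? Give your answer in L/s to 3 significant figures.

3.04 µg/L = 0.00304 mg/L.
13 µg/L = 0.013 mg/L.
Mass balance at complete mixing: C_std·(Q_w + Q_r) = Q_w·C_e + Q_r·C_b.
Rearranging, Q_w = Q_r·(C_std − C_b)/(C_e − C_std) = 0.690·(0.013 − 0.00304) / (0.63 − 0.013) = 0.01114 m³/s.
= 11.14 L/s.

11.1 L/s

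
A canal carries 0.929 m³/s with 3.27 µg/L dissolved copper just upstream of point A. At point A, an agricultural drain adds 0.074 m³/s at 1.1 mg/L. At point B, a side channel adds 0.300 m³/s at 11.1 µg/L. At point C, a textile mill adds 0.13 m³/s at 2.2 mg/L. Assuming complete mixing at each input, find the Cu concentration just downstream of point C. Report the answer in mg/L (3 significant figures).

3.27 µg/L = 0.00327 mg/L.
After input A: C = (0.929·0.00327 + 0.074·1.1) / 1.003 = 0.08419 mg/L.
11.1 µg/L = 0.0111 mg/L.
After input B: C = (1.003·0.08419 + 0.3·0.0111) / 1.303 = 0.06736 mg/L.
After input C: C = (1.303·0.06736 + 0.13·2.2) / 1.433 = 0.2608 mg/L.

0.261 mg/L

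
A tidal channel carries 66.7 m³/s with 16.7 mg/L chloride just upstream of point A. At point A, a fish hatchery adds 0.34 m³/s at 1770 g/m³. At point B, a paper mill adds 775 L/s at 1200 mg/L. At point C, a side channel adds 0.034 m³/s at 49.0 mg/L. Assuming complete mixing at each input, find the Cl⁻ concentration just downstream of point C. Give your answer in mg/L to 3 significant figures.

After input A: C = (66.7·16.7 + 0.34·1770) / 67.04 = 25.59 mg/L.
775 L/s = 0.775 m³/s.
After input B: C = (67.04·25.59 + 0.775·1200) / 67.82 = 39.01 mg/L.
After input C: C = (67.82·39.01 + 0.034·49) / 67.85 = 39.02 mg/L.

39.0 mg/L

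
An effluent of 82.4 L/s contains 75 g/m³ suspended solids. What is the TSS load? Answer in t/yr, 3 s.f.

195 t/yr

82.4 L/s = 0.0824 m³/s.
Mass flux = Q·C = 0.0824 m³/s × 75 g/m³ = 6.18 g/s.
= 6.18 g/s × 31.56 = 195 t/yr.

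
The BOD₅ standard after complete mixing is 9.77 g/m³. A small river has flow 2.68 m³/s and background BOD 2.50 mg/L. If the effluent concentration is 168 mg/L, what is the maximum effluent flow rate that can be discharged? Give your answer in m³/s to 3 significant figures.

0.123 m³/s

Mass balance at complete mixing: C_std·(Q_w + Q_r) = Q_w·C_e + Q_r·C_b.
Rearranging, Q_w = Q_r·(C_std − C_b)/(C_e − C_std) = 2.68·(9.77 − 2.5) / (168 − 9.77) = 0.1231 m³/s.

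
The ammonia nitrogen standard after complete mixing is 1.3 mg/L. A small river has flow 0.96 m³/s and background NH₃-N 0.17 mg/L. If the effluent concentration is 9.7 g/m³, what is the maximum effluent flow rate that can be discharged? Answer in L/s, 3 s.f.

129 L/s

Mass balance at complete mixing: C_std·(Q_w + Q_r) = Q_w·C_e + Q_r·C_b.
Rearranging, Q_w = Q_r·(C_std − C_b)/(C_e − C_std) = 0.96·(1.3 − 0.17) / (9.7 − 1.3) = 0.1291 m³/s.
= 129.1 L/s.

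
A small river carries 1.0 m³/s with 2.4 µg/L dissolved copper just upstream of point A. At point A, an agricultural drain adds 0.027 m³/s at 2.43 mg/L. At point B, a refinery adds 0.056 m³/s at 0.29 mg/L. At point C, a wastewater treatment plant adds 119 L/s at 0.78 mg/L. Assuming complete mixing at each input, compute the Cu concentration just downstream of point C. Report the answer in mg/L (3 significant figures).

2.4 µg/L = 0.0024 mg/L.
After input A: C = (1·0.0024 + 0.027·2.43) / 1.027 = 0.06622 mg/L.
After input B: C = (1.027·0.06622 + 0.056·0.29) / 1.083 = 0.07779 mg/L.
119 L/s = 0.119 m³/s.
After input C: C = (1.083·0.07779 + 0.119·0.78) / 1.202 = 0.1473 mg/L.

0.147 mg/L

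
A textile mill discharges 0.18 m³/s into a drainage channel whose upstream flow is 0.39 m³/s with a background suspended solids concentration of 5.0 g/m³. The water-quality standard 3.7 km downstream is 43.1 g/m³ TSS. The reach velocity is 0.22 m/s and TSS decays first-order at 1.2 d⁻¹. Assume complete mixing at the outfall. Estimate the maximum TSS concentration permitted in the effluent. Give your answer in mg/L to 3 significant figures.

Travel time to the compliance point: t = 3700/0.22 = 1.682e+04 s = 0.1947 d; decay factor exp(−1.2·0.1947) = 0.7917.
So the concentration just after mixing may be at most 43.1/0.7917 = 54.44 mg/L.
Mass balance: 54.44·0.57 = 0.18·Cₑ + 0.39·5.
Cₑ = (31.03 − 1.95) / 0.18 = 161.6 mg/L.

162 mg/L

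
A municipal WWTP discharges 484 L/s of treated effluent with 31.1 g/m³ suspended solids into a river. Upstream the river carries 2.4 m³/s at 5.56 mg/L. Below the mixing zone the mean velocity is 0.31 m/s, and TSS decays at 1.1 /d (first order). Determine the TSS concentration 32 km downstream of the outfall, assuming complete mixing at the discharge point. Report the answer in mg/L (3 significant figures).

484 L/s = 0.484 m³/s.
After complete mixing, C₀ = (0.484·31.1 + 2.4·5.56) / 2.884 = 9.846 mg/L.
Travel time t = 3.2e+04 m / 0.31 m/s = 1.032e+05 s = 1.195 d.
C = 9.846·exp(−1.1·1.195) = 9.846·0.2687 = 2.646 mg/L.

2.65 mg/L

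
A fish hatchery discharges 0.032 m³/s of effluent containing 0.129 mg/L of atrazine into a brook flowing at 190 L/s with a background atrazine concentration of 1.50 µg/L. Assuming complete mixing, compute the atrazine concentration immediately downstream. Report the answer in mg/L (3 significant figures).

0.0199 mg/L

190 L/s = 0.19 m³/s.
1.50 µg/L = 0.0015 mg/L.
Conservation of mass across the mixing zone: C = (0.032·0.129 + 0.19·0.0015) / (0.032 + 0.19) = 0.004413/0.222 = 0.01988 mg/L.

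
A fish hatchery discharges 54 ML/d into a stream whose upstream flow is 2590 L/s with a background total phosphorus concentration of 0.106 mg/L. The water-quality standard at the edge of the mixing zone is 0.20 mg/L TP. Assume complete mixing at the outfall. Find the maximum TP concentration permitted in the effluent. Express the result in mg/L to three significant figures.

0.590 mg/L

54 ML/d = 0.625 m³/s.
2590 L/s = 2.59 m³/s.
Mass balance: 0.2·3.215 = 0.625·Cₑ + 2.59·0.106.
Cₑ = (0.643 − 0.2745) / 0.625 = 0.5895 mg/L.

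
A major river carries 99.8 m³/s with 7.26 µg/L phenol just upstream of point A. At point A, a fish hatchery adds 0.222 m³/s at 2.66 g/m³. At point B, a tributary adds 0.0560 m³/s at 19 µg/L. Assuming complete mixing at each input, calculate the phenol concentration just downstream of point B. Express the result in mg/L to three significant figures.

0.0132 mg/L

7.26 µg/L = 0.00726 mg/L.
After input A: C = (99.8·0.00726 + 0.222·2.66) / 100 = 0.01315 mg/L.
19 µg/L = 0.019 mg/L.
After input B: C = (100·0.01315 + 0.056·0.019) / 100.1 = 0.01315 mg/L.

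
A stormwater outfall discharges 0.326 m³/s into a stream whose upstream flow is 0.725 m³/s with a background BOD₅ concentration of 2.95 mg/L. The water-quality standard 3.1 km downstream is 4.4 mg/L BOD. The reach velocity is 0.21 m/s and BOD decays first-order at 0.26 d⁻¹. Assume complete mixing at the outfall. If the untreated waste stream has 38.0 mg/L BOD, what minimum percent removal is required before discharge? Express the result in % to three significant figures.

Travel time to the compliance point: t = 3100/0.21 = 1.476e+04 s = 0.1709 d; decay factor exp(−0.26·0.1709) = 0.9565.
So the concentration just after mixing may be at most 4.4/0.9565 = 4.6 mg/L.
Mass balance: 4.6·1.051 = 0.326·Cₑ + 0.725·2.95.
Cₑ = (4.834 − 2.139) / 0.326 = 8.269 mg/L.
Required removal = 1 − 8.269/38.0 = 78.24 %.

78.2 %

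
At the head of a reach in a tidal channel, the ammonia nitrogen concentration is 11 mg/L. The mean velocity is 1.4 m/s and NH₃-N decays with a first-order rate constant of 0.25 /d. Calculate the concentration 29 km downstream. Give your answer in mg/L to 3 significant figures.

Travel time t = 29 km / 1.4 m/s = 2.9e+04/1.4 = 2.071e+04 s = 0.2397 d.
First-order decay: C = 11·exp(−0.25·0.2397) = 11·0.9418 = 10.36 mg/L.

10.4 mg/L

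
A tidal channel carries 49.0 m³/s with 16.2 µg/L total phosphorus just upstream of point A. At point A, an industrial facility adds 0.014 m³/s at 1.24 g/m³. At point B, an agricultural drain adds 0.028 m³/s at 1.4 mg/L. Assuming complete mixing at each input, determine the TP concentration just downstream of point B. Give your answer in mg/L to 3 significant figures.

0.0173 mg/L

16.2 µg/L = 0.0162 mg/L.
After input A: C = (49·0.0162 + 0.014·1.24) / 49.01 = 0.01655 mg/L.
After input B: C = (49.01·0.01655 + 0.028·1.4) / 49.04 = 0.01734 mg/L.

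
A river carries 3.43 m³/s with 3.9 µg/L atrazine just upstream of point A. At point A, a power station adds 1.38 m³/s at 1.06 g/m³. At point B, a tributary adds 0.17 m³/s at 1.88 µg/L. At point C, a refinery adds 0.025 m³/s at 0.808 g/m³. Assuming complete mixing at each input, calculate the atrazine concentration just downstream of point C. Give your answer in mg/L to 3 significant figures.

0.299 mg/L

3.9 µg/L = 0.0039 mg/L.
After input A: C = (3.43·0.0039 + 1.38·1.06) / 4.81 = 0.3069 mg/L.
1.88 µg/L = 0.00188 mg/L.
After input B: C = (4.81·0.3069 + 0.17·0.00188) / 4.98 = 0.2965 mg/L.
After input C: C = (4.98·0.2965 + 0.025·0.808) / 5.005 = 0.299 mg/L.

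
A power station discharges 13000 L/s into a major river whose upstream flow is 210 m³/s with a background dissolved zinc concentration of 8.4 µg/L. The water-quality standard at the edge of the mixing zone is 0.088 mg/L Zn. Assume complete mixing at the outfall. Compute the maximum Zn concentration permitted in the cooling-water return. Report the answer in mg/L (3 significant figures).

1.37 mg/L

13000 L/s = 13 m³/s.
8.4 µg/L = 0.0084 mg/L.
Mass balance: 0.088·223 = 13·Cₑ + 210·0.0084.
Cₑ = (19.62 − 1.764) / 13 = 1.374 mg/L.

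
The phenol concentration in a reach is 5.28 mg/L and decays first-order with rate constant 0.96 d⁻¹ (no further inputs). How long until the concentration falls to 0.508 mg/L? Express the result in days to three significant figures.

2.44 d

t = ln(C₀/C)/k = ln(5.28/0.508)/0.96 = 2.341/0.96 = 2.439 d.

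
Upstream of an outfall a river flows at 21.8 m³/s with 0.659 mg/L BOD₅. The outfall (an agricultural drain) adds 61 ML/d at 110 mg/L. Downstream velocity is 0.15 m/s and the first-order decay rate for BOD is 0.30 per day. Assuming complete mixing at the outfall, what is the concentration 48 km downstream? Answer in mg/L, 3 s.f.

61 ML/d = 0.706 m³/s.
After complete mixing, C₀ = (0.706·110 + 21.8·0.659) / 22.51 = 4.089 mg/L.
Travel time t = 4.8e+04 m / 0.15 m/s = 3.2e+05 s = 3.704 d.
C = 4.089·exp(−0.30·3.704) = 4.089·0.3292 = 1.346 mg/L.

1.35 mg/L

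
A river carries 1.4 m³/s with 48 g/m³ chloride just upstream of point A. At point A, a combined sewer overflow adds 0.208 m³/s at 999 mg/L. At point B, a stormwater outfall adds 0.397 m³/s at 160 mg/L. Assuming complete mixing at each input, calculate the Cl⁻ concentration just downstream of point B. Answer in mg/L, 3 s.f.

After input A: C = (1.4·48 + 0.208·999) / 1.608 = 171 mg/L.
After input B: C = (1.608·171 + 0.397·160) / 2.005 = 168.8 mg/L.

169 mg/L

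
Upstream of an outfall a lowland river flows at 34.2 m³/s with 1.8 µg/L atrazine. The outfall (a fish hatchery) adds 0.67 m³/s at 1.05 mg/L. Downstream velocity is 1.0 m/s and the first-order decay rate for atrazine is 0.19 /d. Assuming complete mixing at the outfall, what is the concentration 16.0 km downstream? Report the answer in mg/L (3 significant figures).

1.8 µg/L = 0.0018 mg/L.
After complete mixing, C₀ = (0.67·1.05 + 34.2·0.0018) / 34.87 = 0.02194 mg/L.
Travel time t = 1.6e+04 m / 1.0 m/s = 1.6e+04 s = 0.1852 d.
C = 0.02194·exp(−0.19·0.1852) = 0.02194·0.9654 = 0.02118 mg/L.

0.0212 mg/L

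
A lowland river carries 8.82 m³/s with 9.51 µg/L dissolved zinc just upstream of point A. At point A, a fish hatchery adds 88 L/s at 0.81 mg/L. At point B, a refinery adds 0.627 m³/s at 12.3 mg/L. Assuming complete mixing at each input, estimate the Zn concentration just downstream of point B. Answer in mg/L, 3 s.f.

9.51 µg/L = 0.00951 mg/L.
88 L/s = 0.088 m³/s.
After input A: C = (8.82·0.00951 + 0.088·0.81) / 8.908 = 0.01742 mg/L.
After input B: C = (8.908·0.01742 + 0.627·12.3) / 9.535 = 0.8251 mg/L.

0.825 mg/L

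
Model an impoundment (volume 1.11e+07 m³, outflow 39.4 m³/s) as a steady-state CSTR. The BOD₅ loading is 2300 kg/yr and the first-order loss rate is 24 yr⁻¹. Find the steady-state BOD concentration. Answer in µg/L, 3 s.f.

1.52 µg/L

Outflow Q = 39.4 m³/s × 3.156e+07 s/yr = 1.243e+09 m³/yr.
Steady-state CSTR mass balance: W = Q·C + k·V·C, so C = W/(Q + kV).
Q + kV = 1.243e+09 + 24·1.11e+07 = 1.51e+09 m³/yr.
C = 2300/1.51e+09 = 1.523e-06 kg/m³ = 0.001523 mg/L = 1.523 µg/L.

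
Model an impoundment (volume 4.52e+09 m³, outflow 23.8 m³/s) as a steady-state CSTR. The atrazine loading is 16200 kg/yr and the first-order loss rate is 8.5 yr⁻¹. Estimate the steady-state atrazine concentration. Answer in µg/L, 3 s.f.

Outflow Q = 23.8 m³/s × 3.156e+07 s/yr = 7.511e+08 m³/yr.
Steady-state CSTR mass balance: W = Q·C + k·V·C, so C = W/(Q + kV).
Q + kV = 7.511e+08 + 8.5·4.52e+09 = 3.917e+10 m³/yr.
C = 16200/3.917e+10 = 4.136e-07 kg/m³ = 0.0004136 mg/L = 0.4136 µg/L.

0.414 µg/L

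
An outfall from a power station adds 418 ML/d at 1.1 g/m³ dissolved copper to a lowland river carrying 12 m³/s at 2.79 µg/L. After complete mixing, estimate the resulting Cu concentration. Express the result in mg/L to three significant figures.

418 ML/d = 4.838 m³/s.
2.79 µg/L = 0.00279 mg/L.
Flow-weighted mixing gives C = (4.838·1.1 + 12·0.00279) / (4.838 + 12) = 5.355/16.84 = 0.318 mg/L.

0.318 mg/L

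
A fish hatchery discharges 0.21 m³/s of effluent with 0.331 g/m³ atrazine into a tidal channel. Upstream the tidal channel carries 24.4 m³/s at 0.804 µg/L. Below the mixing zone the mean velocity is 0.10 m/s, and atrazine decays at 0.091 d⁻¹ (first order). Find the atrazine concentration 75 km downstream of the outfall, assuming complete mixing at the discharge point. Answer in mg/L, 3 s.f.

0.804 µg/L = 0.000804 mg/L.
After complete mixing, C₀ = (0.21·0.331 + 24.4·0.000804) / 24.61 = 0.003622 mg/L.
Travel time t = 7.5e+04 m / 0.10 m/s = 7.5e+05 s = 8.681 d.
C = 0.003622·exp(−0.091·8.681) = 0.003622·0.4539 = 0.001644 mg/L.

0.00164 mg/L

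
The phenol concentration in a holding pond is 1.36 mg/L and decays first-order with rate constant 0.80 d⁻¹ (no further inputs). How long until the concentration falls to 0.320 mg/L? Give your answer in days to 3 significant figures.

1.81 d

t = ln(C₀/C)/k = ln(1.36/0.320)/0.80 = 1.447/0.80 = 1.809 d.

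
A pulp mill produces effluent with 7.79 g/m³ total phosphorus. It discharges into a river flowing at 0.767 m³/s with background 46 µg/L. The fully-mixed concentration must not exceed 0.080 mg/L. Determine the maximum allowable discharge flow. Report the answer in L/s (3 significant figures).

3.38 L/s

46 µg/L = 0.046 mg/L.
Mass balance at complete mixing: C_std·(Q_w + Q_r) = Q_w·C_e + Q_r·C_b.
Rearranging, Q_w = Q_r·(C_std − C_b)/(C_e − C_std) = 0.767·(0.08 − 0.046) / (7.79 − 0.08) = 0.003382 m³/s.
= 3.382 L/s.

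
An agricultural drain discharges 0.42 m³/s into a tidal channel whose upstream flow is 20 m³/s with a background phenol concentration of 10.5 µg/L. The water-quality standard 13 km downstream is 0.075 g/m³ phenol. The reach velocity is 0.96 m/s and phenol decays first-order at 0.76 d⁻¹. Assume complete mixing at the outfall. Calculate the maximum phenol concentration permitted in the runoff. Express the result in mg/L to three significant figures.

3.61 mg/L

10.5 µg/L = 0.0105 mg/L.
Travel time to the compliance point: t = 1.3e+04/0.96 = 1.354e+04 s = 0.1567 d; decay factor exp(−0.76·0.1567) = 0.8877.
So the concentration just after mixing may be at most 0.075/0.8877 = 0.08449 mg/L.
Mass balance: 0.08449·20.42 = 0.42·Cₑ + 20·0.0105.
Cₑ = (1.725 − 0.21) / 0.42 = 3.608 mg/L.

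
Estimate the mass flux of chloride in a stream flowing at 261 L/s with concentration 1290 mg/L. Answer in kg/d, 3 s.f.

29100 kg/d

261 L/s = 0.261 m³/s.
Mass flux = Q·C = 0.261 m³/s × 1290 g/m³ = 336.7 g/s.
= 336.7 g/s × 86.4 = 2.909e+04 kg/d.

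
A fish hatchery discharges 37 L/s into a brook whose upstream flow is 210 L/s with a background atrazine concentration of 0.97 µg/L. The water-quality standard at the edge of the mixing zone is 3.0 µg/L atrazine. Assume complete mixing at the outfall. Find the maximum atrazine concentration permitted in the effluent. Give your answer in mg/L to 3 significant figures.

37 L/s = 0.037 m³/s.
210 L/s = 0.21 m³/s.
0.97 µg/L = 0.00097 mg/L.
3.0 µg/L = 0.003 mg/L.
Mass balance: 0.003·0.247 = 0.037·Cₑ + 0.21·0.00097.
Cₑ = (0.000741 − 0.0002037) / 0.037 = 0.01452 mg/L.

0.0145 mg/L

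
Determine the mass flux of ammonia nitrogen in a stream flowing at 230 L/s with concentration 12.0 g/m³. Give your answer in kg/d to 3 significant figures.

238 kg/d

230 L/s = 0.23 m³/s.
Mass flux = Q·C = 0.23 m³/s × 12 g/m³ = 2.76 g/s.
= 2.76 g/s × 86.4 = 238.5 kg/d.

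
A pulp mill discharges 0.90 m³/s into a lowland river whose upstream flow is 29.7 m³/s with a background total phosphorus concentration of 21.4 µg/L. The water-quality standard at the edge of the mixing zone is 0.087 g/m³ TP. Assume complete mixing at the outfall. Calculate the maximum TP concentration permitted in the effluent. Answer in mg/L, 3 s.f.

2.25 mg/L

21.4 µg/L = 0.0214 mg/L.
Mass balance: 0.087·30.6 = 0.9·Cₑ + 29.7·0.0214.
Cₑ = (2.662 − 0.6356) / 0.9 = 2.252 mg/L.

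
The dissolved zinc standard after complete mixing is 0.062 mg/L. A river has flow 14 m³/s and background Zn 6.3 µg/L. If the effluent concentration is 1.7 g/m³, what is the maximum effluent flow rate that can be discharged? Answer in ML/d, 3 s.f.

6.3 µg/L = 0.0063 mg/L.
Mass balance at complete mixing: C_std·(Q_w + Q_r) = Q_w·C_e + Q_r·C_b.
Rearranging, Q_w = Q_r·(C_std − C_b)/(C_e − C_std) = 14·(0.062 − 0.0063) / (1.7 − 0.062) = 0.4761 m³/s.
= 41.13 ML/d.

41.1 ML/d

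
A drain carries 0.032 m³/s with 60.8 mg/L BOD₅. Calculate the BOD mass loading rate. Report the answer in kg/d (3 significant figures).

Mass flux = Q·C = 0.032 m³/s × 60.8 g/m³ = 1.946 g/s.
= 1.946 g/s × 86.4 = 168.1 kg/d.

168 kg/d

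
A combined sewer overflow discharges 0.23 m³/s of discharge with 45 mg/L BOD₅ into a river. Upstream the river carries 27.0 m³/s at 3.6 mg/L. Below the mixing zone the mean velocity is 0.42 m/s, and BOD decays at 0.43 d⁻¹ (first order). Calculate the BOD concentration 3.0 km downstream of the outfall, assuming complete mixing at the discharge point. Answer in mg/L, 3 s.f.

3.81 mg/L

After complete mixing, C₀ = (0.23·45 + 27·3.6) / 27.23 = 3.95 mg/L.
Travel time t = 3000 m / 0.42 m/s = 7143 s = 0.08267 d.
C = 3.95·exp(−0.43·0.08267) = 3.95·0.9651 = 3.812 mg/L.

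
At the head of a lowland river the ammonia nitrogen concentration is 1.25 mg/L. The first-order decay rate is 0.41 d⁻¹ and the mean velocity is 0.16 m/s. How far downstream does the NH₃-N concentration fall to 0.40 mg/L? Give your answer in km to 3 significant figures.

From C = C₀·e^(−kt), t = ln(C₀/C)/k = ln(1.25/0.40)/0.41 = 1.139/0.41 = 2.779 d.
Distance = v·t = 0.16 m/s × 2.401e+05 s = 3.842e+04 m = 38.42 km.

38.4 km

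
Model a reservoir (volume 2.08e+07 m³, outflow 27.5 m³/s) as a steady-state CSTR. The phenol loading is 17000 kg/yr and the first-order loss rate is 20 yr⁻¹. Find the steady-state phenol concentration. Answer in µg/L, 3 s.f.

13.2 µg/L

Outflow Q = 27.5 m³/s × 3.156e+07 s/yr = 8.678e+08 m³/yr.
Steady-state CSTR mass balance: W = Q·C + k·V·C, so C = W/(Q + kV).
Q + kV = 8.678e+08 + 20·2.08e+07 = 1.284e+09 m³/yr.
C = 17000/1.284e+09 = 1.324e-05 kg/m³ = 0.01324 mg/L = 13.24 µg/L.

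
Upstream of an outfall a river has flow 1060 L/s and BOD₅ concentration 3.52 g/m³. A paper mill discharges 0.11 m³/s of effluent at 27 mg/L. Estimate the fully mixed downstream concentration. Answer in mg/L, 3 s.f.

5.73 mg/L

1060 L/s = 1.06 m³/s.
By mass balance at complete mixing, C = (0.11·27 + 1.06·3.52) / (0.11 + 1.06) = 6.701/1.17 = 5.728 mg/L.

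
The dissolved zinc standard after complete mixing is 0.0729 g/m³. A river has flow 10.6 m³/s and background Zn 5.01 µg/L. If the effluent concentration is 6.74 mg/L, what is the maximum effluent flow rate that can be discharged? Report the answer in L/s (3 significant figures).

5.01 µg/L = 0.00501 mg/L.
Mass balance at complete mixing: C_std·(Q_w + Q_r) = Q_w·C_e + Q_r·C_b.
Rearranging, Q_w = Q_r·(C_std − C_b)/(C_e − C_std) = 10.6·(0.0729 − 0.00501) / (6.74 − 0.0729) = 0.1079 m³/s.
= 107.9 L/s.

108 L/s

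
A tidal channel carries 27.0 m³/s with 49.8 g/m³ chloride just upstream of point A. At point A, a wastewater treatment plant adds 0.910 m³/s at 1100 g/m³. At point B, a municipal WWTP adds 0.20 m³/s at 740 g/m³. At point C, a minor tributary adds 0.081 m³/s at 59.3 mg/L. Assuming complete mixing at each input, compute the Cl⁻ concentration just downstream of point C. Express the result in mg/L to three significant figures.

88.6 mg/L

After input A: C = (27·49.8 + 0.91·1100) / 27.91 = 84.04 mg/L.
After input B: C = (27.91·84.04 + 0.2·740) / 28.11 = 88.71 mg/L.
After input C: C = (28.11·88.71 + 0.081·59.3) / 28.19 = 88.62 mg/L.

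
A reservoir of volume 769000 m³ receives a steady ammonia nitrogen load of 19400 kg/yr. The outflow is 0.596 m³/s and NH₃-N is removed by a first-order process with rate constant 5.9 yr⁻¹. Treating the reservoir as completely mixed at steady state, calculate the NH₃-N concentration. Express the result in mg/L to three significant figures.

0.831 mg/L

Outflow Q = 0.596 m³/s × 3.156e+07 s/yr = 1.881e+07 m³/yr.
Steady-state CSTR mass balance: W = Q·C + k·V·C, so C = W/(Q + kV).
Q + kV = 1.881e+07 + 5.9·769000 = 2.335e+07 m³/yr.
C = 19400/2.335e+07 = 0.000831 kg/m³ = 0.831 mg/L.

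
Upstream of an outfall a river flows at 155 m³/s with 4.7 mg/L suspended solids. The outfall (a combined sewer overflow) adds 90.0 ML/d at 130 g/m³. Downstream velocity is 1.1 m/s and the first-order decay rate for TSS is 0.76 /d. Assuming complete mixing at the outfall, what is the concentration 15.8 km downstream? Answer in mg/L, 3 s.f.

90.0 ML/d = 1.042 m³/s.
After complete mixing, C₀ = (1.042·130 + 155·4.7) / 156 = 5.536 mg/L.
Travel time t = 1.58e+04 m / 1.1 m/s = 1.436e+04 s = 0.1662 d.
C = 5.536·exp(−0.76·0.1662) = 5.536·0.8813 = 4.879 mg/L.

4.88 mg/L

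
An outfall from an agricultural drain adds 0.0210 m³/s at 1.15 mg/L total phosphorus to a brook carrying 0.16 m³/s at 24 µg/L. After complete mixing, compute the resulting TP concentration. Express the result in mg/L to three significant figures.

0.155 mg/L

24 µg/L = 0.024 mg/L.
Conservation of mass across the mixing zone: C = (0.021·1.15 + 0.16·0.024) / (0.021 + 0.16) = 0.02799/0.181 = 0.1546 mg/L.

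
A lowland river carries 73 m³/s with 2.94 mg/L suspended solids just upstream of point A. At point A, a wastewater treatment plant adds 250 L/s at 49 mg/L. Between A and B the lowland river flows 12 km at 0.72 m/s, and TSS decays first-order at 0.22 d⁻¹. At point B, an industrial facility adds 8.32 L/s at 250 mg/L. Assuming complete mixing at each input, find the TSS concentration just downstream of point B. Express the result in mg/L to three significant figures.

250 L/s = 0.25 m³/s.
After input A: C = (73·2.94 + 0.25·49) / 73.25 = 3.097 mg/L.
Over the 12 km reach to input B (t = 1.667e+04 s = 0.1929 d), decay gives C = 3.097·exp(−0.22·0.1929) = 2.969 mg/L.
8.32 L/s = 0.00832 m³/s.
After input B: C = (73.25·2.969 + 0.00832·250) / 73.26 = 2.997 mg/L.

3.00 mg/L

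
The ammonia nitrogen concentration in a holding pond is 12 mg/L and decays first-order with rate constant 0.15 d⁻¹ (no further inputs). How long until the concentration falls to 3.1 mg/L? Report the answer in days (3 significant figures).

t = ln(C₀/C)/k = ln(12/3.1)/0.15 = 1.354/0.15 = 9.023 d.

9.02 d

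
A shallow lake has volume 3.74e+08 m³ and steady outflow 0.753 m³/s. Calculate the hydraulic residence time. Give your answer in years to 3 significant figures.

Q = 0.753 m³/s × 3.156e+07 s/yr = 2.376e+07 m³/yr.
Hydraulic residence time τ = V/Q = 3.74e+08/2.376e+07 = 15.74 yr.

15.7 yr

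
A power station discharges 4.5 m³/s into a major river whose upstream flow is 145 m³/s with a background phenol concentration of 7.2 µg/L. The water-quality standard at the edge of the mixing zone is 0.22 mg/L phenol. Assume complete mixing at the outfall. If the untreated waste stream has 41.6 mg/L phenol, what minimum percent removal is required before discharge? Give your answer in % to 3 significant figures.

7.2 µg/L = 0.0072 mg/L.
Mass balance: 0.22·149.5 = 4.5·Cₑ + 145·0.0072.
Cₑ = (32.89 − 1.044) / 4.5 = 7.077 mg/L.
Required removal = 1 − 7.077/41.6 = 82.99 %.

83.0 %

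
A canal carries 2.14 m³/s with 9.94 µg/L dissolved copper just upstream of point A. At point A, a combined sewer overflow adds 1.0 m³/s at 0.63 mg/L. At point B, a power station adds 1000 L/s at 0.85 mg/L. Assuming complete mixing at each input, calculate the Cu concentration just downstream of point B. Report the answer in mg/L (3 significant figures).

9.94 µg/L = 0.00994 mg/L.
After input A: C = (2.14·0.00994 + 1·0.63) / 3.14 = 0.2074 mg/L.
1000 L/s = 1 m³/s.
After input B: C = (3.14·0.2074 + 1·0.85) / 4.14 = 0.3626 mg/L.

0.363 mg/L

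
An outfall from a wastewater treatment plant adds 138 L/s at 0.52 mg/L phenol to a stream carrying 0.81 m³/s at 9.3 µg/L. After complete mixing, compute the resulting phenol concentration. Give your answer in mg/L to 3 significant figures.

0.0836 mg/L

138 L/s = 0.138 m³/s.
9.3 µg/L = 0.0093 mg/L.
Flow-weighted mixing gives C = (0.138·0.52 + 0.81·0.0093) / (0.138 + 0.81) = 0.07929/0.948 = 0.08364 mg/L.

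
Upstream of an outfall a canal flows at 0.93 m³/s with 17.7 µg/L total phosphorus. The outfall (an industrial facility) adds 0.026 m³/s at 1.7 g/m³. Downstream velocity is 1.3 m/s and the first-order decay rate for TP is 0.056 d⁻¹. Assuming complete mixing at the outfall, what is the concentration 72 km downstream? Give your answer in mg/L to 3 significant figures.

17.7 µg/L = 0.0177 mg/L.
After complete mixing, C₀ = (0.026·1.7 + 0.93·0.0177) / 0.956 = 0.06345 mg/L.
Travel time t = 7.2e+04 m / 1.3 m/s = 5.538e+04 s = 0.641 d.
C = 0.06345·exp(−0.056·0.641) = 0.06345·0.9647 = 0.06122 mg/L.

0.0612 mg/L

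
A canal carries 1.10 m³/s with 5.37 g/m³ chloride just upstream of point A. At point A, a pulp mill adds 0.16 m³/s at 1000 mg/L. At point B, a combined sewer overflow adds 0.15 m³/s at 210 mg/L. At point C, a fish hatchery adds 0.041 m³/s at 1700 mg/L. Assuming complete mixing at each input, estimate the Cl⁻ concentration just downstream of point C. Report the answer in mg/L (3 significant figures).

After input A: C = (1.1·5.37 + 0.16·1000) / 1.26 = 131.7 mg/L.
After input B: C = (1.26·131.7 + 0.15·210) / 1.41 = 140 mg/L.
After input C: C = (1.41·140 + 0.041·1700) / 1.451 = 184.1 mg/L.

184 mg/L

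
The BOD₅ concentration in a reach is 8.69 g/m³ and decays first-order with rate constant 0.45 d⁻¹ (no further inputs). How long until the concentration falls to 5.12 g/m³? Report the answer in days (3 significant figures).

1.18 d

t = ln(C₀/C)/k = ln(8.69/5.12)/0.45 = 0.529/0.45 = 1.176 d.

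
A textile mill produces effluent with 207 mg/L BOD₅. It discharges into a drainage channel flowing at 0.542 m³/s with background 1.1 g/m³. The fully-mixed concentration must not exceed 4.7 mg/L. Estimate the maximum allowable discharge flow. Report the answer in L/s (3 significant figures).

Mass balance at complete mixing: C_std·(Q_w + Q_r) = Q_w·C_e + Q_r·C_b.
Rearranging, Q_w = Q_r·(C_std − C_b)/(C_e − C_std) = 0.542·(4.7 − 1.1) / (207 − 4.7) = 0.009645 m³/s.
= 9.645 L/s.

9.65 L/s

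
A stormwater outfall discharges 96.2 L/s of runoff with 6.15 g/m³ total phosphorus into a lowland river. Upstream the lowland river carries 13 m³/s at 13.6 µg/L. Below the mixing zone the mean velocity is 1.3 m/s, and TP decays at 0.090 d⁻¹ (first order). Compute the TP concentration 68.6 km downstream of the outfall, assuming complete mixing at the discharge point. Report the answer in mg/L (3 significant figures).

0.0555 mg/L

96.2 L/s = 0.0962 m³/s.
13.6 µg/L = 0.0136 mg/L.
After complete mixing, C₀ = (0.0962·6.15 + 13·0.0136) / 13.1 = 0.05868 mg/L.
Travel time t = 6.86e+04 m / 1.3 m/s = 5.277e+04 s = 0.6108 d.
C = 0.05868·exp(−0.090·0.6108) = 0.05868·0.9465 = 0.05554 mg/L.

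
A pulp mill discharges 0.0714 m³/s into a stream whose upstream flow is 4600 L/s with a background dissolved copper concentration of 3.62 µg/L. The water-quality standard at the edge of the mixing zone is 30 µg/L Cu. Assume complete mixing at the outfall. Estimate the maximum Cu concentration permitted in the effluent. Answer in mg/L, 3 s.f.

4600 L/s = 4.6 m³/s.
3.62 µg/L = 0.00362 mg/L.
30 µg/L = 0.03 mg/L.
Mass balance: 0.03·4.671 = 0.0714·Cₑ + 4.6·0.00362.
Cₑ = (0.1401 − 0.01665) / 0.0714 = 1.73 mg/L.

1.73 mg/L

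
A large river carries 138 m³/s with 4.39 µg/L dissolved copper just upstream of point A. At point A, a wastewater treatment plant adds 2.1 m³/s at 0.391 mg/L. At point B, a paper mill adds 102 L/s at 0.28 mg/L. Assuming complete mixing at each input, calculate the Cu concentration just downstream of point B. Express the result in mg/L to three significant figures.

0.0104 mg/L

4.39 µg/L = 0.00439 mg/L.
After input A: C = (138·0.00439 + 2.1·0.391) / 140.1 = 0.01019 mg/L.
102 L/s = 0.102 m³/s.
After input B: C = (140.1·0.01019 + 0.102·0.28) / 140.2 = 0.01038 mg/L.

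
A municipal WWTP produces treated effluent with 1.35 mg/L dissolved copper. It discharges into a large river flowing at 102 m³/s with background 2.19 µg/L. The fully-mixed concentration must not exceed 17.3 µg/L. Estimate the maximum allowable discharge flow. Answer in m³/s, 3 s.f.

1.16 m³/s

2.19 µg/L = 0.00219 mg/L.
17.3 µg/L = 0.0173 mg/L.
Mass balance at complete mixing: C_std·(Q_w + Q_r) = Q_w·C_e + Q_r·C_b.
Rearranging, Q_w = Q_r·(C_std − C_b)/(C_e − C_std) = 102·(0.0173 − 0.00219) / (1.35 − 0.0173) = 1.156 m³/s.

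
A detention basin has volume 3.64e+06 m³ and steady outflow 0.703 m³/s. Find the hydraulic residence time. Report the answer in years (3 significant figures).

0.164 yr

Q = 0.703 m³/s × 3.156e+07 s/yr = 2.218e+07 m³/yr.
Hydraulic residence time τ = V/Q = 3.64e+06/2.218e+07 = 0.1641 yr.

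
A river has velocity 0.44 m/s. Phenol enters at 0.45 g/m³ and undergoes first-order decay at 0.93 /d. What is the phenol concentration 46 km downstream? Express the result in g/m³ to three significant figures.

0.146 g/m³

Travel time t = 46 km / 0.44 m/s = 4.6e+04/0.44 = 1.045e+05 s = 1.21 d.
First-order decay: C = 0.45·exp(−0.93·1.21) = 0.45·0.3246 = 0.146 g/m³.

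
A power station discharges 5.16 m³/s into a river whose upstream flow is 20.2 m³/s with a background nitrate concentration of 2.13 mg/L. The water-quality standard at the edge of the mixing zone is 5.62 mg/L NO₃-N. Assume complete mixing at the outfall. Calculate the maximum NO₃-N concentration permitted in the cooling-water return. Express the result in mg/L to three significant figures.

19.3 mg/L

Mass balance: 5.62·25.36 = 5.16·Cₑ + 20.2·2.13.
Cₑ = (142.5 − 43.03) / 5.16 = 19.28 mg/L.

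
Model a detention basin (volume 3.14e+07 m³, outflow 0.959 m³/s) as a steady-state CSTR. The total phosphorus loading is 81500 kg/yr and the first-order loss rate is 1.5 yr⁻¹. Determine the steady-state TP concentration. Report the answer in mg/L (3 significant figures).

Outflow Q = 0.959 m³/s × 3.156e+07 s/yr = 3.026e+07 m³/yr.
Steady-state CSTR mass balance: W = Q·C + k·V·C, so C = W/(Q + kV).
Q + kV = 3.026e+07 + 1.5·3.14e+07 = 7.736e+07 m³/yr.
C = 81500/7.736e+07 = 0.001053 kg/m³ = 1.053 mg/L.

1.05 mg/L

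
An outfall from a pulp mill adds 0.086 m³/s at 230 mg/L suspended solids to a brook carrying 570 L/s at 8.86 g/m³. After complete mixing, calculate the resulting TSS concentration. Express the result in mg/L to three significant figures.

37.9 mg/L

570 L/s = 0.57 m³/s.
Conservation of mass across the mixing zone: C = (0.086·230 + 0.57·8.86) / (0.086 + 0.57) = 24.83/0.656 = 37.85 mg/L.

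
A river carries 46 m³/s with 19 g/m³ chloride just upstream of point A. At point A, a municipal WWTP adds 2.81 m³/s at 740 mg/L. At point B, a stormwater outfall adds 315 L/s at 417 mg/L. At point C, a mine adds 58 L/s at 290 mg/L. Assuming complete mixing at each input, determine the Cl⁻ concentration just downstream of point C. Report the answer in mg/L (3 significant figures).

63.1 mg/L

After input A: C = (46·19 + 2.81·740) / 48.81 = 60.51 mg/L.
315 L/s = 0.315 m³/s.
After input B: C = (48.81·60.51 + 0.315·417) / 49.12 = 62.79 mg/L.
58 L/s = 0.058 m³/s.
After input C: C = (49.12·62.79 + 0.058·290) / 49.18 = 63.06 mg/L.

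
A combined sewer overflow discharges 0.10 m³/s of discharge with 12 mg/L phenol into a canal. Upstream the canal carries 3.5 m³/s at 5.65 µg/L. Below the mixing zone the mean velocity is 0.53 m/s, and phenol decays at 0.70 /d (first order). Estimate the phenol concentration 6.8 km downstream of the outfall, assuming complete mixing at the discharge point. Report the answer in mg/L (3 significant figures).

5.65 µg/L = 0.00565 mg/L.
After complete mixing, C₀ = (0.1·12 + 3.5·0.00565) / 3.6 = 0.3388 mg/L.
Travel time t = 6800 m / 0.53 m/s = 1.283e+04 s = 0.1485 d.
C = 0.3388·exp(−0.70·0.1485) = 0.3388·0.9013 = 0.3054 mg/L.

0.305 mg/L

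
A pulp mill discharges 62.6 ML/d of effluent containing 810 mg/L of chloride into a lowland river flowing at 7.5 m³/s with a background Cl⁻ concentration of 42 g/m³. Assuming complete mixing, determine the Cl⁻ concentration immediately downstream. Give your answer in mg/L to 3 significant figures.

110 mg/L

62.6 ML/d = 0.7245 m³/s.
Flow-weighted mixing gives C = (0.7245·810 + 7.5·42) / (0.7245 + 7.5) = 901.9/8.225 = 109.7 mg/L.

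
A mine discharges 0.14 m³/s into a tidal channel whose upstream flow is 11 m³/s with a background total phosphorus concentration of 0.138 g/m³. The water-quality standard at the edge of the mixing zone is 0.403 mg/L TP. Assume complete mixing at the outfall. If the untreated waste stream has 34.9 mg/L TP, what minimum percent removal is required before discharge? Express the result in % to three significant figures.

Mass balance: 0.403·11.14 = 0.14·Cₑ + 11·0.138.
Cₑ = (4.489 − 1.518) / 0.14 = 21.22 mg/L.
Required removal = 1 − 21.22/34.9 = 39.19 %.

39.2 %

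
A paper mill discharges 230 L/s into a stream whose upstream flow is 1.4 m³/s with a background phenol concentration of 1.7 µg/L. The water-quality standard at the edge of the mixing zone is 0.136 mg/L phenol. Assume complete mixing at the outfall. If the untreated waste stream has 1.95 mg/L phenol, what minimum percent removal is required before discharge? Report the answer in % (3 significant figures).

230 L/s = 0.23 m³/s.
1.7 µg/L = 0.0017 mg/L.
Mass balance: 0.136·1.63 = 0.23·Cₑ + 1.4·0.0017.
Cₑ = (0.2217 − 0.00238) / 0.23 = 0.9535 mg/L.
Required removal = 1 − 0.9535/1.95 = 51.1 %.

51.1 %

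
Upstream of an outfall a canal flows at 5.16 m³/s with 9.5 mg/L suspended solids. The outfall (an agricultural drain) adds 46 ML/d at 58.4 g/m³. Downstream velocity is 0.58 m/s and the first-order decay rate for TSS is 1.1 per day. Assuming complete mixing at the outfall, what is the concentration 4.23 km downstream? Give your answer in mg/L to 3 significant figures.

46 ML/d = 0.5324 m³/s.
After complete mixing, C₀ = (0.5324·58.4 + 5.16·9.5) / 5.692 = 14.07 mg/L.
Travel time t = 4230 m / 0.58 m/s = 7293 s = 0.08441 d.
C = 14.07·exp(−1.1·0.08441) = 14.07·0.9113 = 12.83 mg/L.

12.8 mg/L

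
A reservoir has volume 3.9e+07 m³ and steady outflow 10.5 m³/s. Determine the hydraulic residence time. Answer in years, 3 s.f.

Q = 10.5 m³/s × 3.156e+07 s/yr = 3.314e+08 m³/yr.
Hydraulic residence time τ = V/Q = 3.9e+07/3.314e+08 = 0.1177 yr.

0.118 yr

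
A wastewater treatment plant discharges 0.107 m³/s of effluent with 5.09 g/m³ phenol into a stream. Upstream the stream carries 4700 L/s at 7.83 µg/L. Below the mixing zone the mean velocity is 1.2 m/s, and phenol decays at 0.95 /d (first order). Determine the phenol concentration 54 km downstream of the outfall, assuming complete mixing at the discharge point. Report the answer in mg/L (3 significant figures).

0.0737 mg/L

4700 L/s = 4.7 m³/s.
7.83 µg/L = 0.00783 mg/L.
After complete mixing, C₀ = (0.107·5.09 + 4.7·0.00783) / 4.807 = 0.121 mg/L.
Travel time t = 5.4e+04 m / 1.2 m/s = 4.5e+04 s = 0.5208 d.
C = 0.121·exp(−0.95·0.5208) = 0.121·0.6097 = 0.07375 mg/L.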